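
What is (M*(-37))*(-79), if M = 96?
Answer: 280608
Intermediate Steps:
(M*(-37))*(-79) = (96*(-37))*(-79) = -3552*(-79) = 280608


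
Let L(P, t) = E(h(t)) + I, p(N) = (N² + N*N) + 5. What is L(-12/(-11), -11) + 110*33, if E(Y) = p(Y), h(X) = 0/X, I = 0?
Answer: 3635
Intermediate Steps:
h(X) = 0
p(N) = 5 + 2*N² (p(N) = (N² + N²) + 5 = 2*N² + 5 = 5 + 2*N²)
E(Y) = 5 + 2*Y²
L(P, t) = 5 (L(P, t) = (5 + 2*0²) + 0 = (5 + 2*0) + 0 = (5 + 0) + 0 = 5 + 0 = 5)
L(-12/(-11), -11) + 110*33 = 5 + 110*33 = 5 + 3630 = 3635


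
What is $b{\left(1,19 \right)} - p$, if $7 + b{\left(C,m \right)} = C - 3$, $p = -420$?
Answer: $411$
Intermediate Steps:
$b{\left(C,m \right)} = -10 + C$ ($b{\left(C,m \right)} = -7 + \left(C - 3\right) = -7 + \left(-3 + C\right) = -10 + C$)
$b{\left(1,19 \right)} - p = \left(-10 + 1\right) - -420 = -9 + 420 = 411$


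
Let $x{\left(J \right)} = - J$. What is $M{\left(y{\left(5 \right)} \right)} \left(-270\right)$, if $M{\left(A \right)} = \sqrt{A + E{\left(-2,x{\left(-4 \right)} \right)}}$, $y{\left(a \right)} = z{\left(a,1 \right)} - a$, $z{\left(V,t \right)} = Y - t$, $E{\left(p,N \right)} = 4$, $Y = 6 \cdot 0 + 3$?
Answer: $-270$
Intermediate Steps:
$Y = 3$ ($Y = 0 + 3 = 3$)
$z{\left(V,t \right)} = 3 - t$
$y{\left(a \right)} = 2 - a$ ($y{\left(a \right)} = \left(3 - 1\right) - a = 2 - a$)
$M{\left(A \right)} = \sqrt{4 + A}$ ($M{\left(A \right)} = \sqrt{A + 4} = \sqrt{4 + A}$)
$M{\left(y{\left(5 \right)} \right)} \left(-270\right) = \sqrt{4 + \left(2 - 5\right)} \left(-270\right) = \sqrt{4 - 3} \left(-270\right) = \sqrt{1} \left(-270\right) = 1 \left(-270\right) = -270$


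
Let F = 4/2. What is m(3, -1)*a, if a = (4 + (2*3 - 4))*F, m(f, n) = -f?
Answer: -36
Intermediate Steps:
F = 2 (F = 4*(½) = 2)
a = 12 (a = (4 + (2*3 - 4))*2 = (4 + (6 - 4))*2 = (4 + 2)*2 = 6*2 = 12)
m(3, -1)*a = -1*3*12 = -3*12 = -36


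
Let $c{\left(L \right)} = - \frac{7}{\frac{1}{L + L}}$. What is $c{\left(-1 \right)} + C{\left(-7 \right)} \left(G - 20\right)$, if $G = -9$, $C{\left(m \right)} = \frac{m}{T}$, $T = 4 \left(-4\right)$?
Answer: $\frac{21}{16} \approx 1.3125$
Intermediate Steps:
$T = -16$
$c{\left(L \right)} = - 14 L$ ($c{\left(L \right)} = - \frac{7}{\frac{1}{2 L}} = - \frac{7}{\frac{1}{2} \frac{1}{L}} = - 7 \cdot 2 L = - 14 L$)
$C{\left(m \right)} = - \frac{m}{16}$ ($C{\left(m \right)} = \frac{m}{-16} = m \left(- \frac{1}{16}\right) = - \frac{m}{16}$)
$c{\left(-1 \right)} + C{\left(-7 \right)} \left(G - 20\right) = \left(-14\right) \left(-1\right) + \left(- \frac{1}{16}\right) \left(-7\right) \left(-9 - 20\right) = 14 + \frac{7 \left(-9 - 20\right)}{16} = 14 + \frac{7}{16} \left(-29\right) = 14 - \frac{203}{16} = \frac{21}{16}$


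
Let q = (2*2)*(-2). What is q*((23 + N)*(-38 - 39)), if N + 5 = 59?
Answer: 47432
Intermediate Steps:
N = 54 (N = -5 + 59 = 54)
q = -8 (q = 4*(-2) = -8)
q*((23 + N)*(-38 - 39)) = -8*(23 + 54)*(-38 - 39) = -616*(-77) = -8*(-5929) = 47432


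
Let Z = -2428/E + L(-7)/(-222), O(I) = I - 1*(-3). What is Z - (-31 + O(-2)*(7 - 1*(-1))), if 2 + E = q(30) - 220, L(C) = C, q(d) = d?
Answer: 21121/592 ≈ 35.677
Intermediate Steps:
E = -192 (E = -2 + (30 - 220) = -2 - 190 = -192)
O(I) = 3 + I (O(I) = I + 3 = 3 + I)
Z = 7505/592 (Z = -2428/(-192) - 7/(-222) = -2428*(-1/192) - 7*(-1/222) = 607/48 + 7/222 = 7505/592 ≈ 12.677)
Z - (-31 + O(-2)*(7 - 1*(-1))) = 7505/592 - (-31 + (3 - 2)*(7 - 1*(-1))) = 7505/592 - (-31 + 1*(7 + 1)) = 7505/592 - (-31 + 1*8) = 7505/592 - (-31 + 8) = 7505/592 - 1*(-23) = 7505/592 + 23 = 21121/592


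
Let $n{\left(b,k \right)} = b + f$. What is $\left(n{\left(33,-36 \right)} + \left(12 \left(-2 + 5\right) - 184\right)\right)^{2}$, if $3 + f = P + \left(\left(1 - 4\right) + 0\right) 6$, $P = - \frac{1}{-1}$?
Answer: $18225$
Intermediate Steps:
$P = 1$ ($P = \left(-1\right) \left(-1\right) = 1$)
$f = -20$ ($f = -3 + \left(1 + \left(\left(1 - 4\right) + 0\right) 6\right) = -3 + \left(1 + \left(-3 + 0\right) 6\right) = -3 + \left(1 - 18\right) = -3 - 17 = -20$)
$n{\left(b,k \right)} = -20 + b$ ($n{\left(b,k \right)} = b - 20 = -20 + b$)
$\left(n{\left(33,-36 \right)} + \left(12 \left(-2 + 5\right) - 184\right)\right)^{2} = \left(\left(-20 + 33\right) + \left(12 \left(-2 + 5\right) - 184\right)\right)^{2} = \left(13 + \left(12 \cdot 3 - 184\right)\right)^{2} = \left(13 + \left(36 - 184\right)\right)^{2} = \left(13 - 148\right)^{2} = \left(-135\right)^{2} = 18225$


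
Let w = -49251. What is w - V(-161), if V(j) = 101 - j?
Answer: -49513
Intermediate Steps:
w - V(-161) = -49251 - (101 - 1*(-161)) = -49251 - (101 + 161) = -49251 - 1*262 = -49251 - 262 = -49513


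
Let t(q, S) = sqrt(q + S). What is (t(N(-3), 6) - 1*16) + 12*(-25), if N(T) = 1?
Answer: -316 + sqrt(7) ≈ -313.35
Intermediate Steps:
t(q, S) = sqrt(S + q)
(t(N(-3), 6) - 1*16) + 12*(-25) = (sqrt(6 + 1) - 1*16) + 12*(-25) = (sqrt(7) - 16) - 300 = (-16 + sqrt(7)) - 300 = -316 + sqrt(7)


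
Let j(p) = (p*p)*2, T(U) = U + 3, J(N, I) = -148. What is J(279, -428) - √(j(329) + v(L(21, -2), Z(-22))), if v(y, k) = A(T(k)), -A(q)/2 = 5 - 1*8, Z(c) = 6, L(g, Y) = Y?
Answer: -148 - 2*√54122 ≈ -613.28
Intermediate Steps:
T(U) = 3 + U
A(q) = 6 (A(q) = -2*(5 - 1*8) = -2*(5 - 8) = -2*(-3) = 6)
j(p) = 2*p² (j(p) = p²*2 = 2*p²)
v(y, k) = 6
J(279, -428) - √(j(329) + v(L(21, -2), Z(-22))) = -148 - √(2*329² + 6) = -148 - √(2*108241 + 6) = -148 - √(216482 + 6) = -148 - √216488 = -148 - 2*√54122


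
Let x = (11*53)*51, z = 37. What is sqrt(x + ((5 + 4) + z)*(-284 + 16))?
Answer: 59*sqrt(5) ≈ 131.93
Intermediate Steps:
x = 29733 (x = 583*51 = 29733)
sqrt(x + ((5 + 4) + z)*(-284 + 16)) = sqrt(29733 + ((5 + 4) + 37)*(-284 + 16)) = sqrt(29733 + (9 + 37)*(-268)) = sqrt(29733 + 46*(-268)) = sqrt(29733 - 12328) = sqrt(17405) = 59*sqrt(5)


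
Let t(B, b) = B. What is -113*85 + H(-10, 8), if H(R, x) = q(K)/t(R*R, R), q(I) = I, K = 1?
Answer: -960499/100 ≈ -9605.0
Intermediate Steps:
H(R, x) = R⁻² (H(R, x) = 1/(R*R) = 1/R² = R⁻²)
-113*85 + H(-10, 8) = -113*85 + (-10)⁻² = -9605 + 1/100 = -960499/100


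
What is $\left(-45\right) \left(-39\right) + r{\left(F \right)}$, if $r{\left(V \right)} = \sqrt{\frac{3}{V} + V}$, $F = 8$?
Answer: $1755 + \frac{\sqrt{134}}{4} \approx 1757.9$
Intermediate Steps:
$r{\left(V \right)} = \sqrt{V + \frac{3}{V}}$
$\left(-45\right) \left(-39\right) + r{\left(F \right)} = \left(-45\right) \left(-39\right) + \sqrt{8 + \frac{3}{8}} = 1755 + \sqrt{8 + 3 \cdot \frac{1}{8}} = 1755 + \sqrt{8 + \frac{3}{8}} = 1755 + \sqrt{\frac{67}{8}} = 1755 + \frac{\sqrt{134}}{4}$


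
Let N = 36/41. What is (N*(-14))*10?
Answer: -5040/41 ≈ -122.93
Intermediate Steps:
N = 36/41 (N = 36*(1/41) = 36/41 ≈ 0.87805)
(N*(-14))*10 = ((36/41)*(-14))*10 = -504/41*10 = -5040/41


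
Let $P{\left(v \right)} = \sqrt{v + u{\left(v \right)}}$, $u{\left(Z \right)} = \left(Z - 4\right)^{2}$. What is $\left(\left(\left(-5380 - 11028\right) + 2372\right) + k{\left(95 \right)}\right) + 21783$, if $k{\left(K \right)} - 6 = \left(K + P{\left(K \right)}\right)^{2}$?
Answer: $25154 + 380 \sqrt{2094} \approx 42543.0$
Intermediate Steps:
$u{\left(Z \right)} = \left(-4 + Z\right)^{2}$
$P{\left(v \right)} = \sqrt{v + \left(-4 + v\right)^{2}}$
$k{\left(K \right)} = 6 + \left(K + \sqrt{K + \left(-4 + K\right)^{2}}\right)^{2}$
$\left(\left(\left(-5380 - 11028\right) + 2372\right) + k{\left(95 \right)}\right) + 21783 = \left(\left(\left(-5380 - 11028\right) + 2372\right) + \left(6 + \left(95 + \sqrt{95 + \left(-4 + 95\right)^{2}}\right)^{2}\right)\right) + 21783 = \left(\left(-16408 + 2372\right) + \left(6 + \left(95 + \sqrt{95 + 91^{2}}\right)^{2}\right)\right) + 21783 = \left(-14036 + \left(6 + \left(95 + \sqrt{95 + 8281}\right)^{2}\right)\right) + 21783 = \left(-14036 + \left(6 + \left(95 + \sqrt{8376}\right)^{2}\right)\right) + 21783 = \left(-14036 + \left(6 + \left(95 + 2 \sqrt{2094}\right)^{2}\right)\right) + 21783 = \left(-14030 + \left(95 + 2 \sqrt{2094}\right)^{2}\right) + 21783 = 7753 + \left(95 + 2 \sqrt{2094}\right)^{2}$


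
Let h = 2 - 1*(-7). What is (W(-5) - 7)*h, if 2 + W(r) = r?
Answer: -126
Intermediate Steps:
h = 9 (h = 2 + 7 = 9)
W(r) = -2 + r
(W(-5) - 7)*h = ((-2 - 5) - 7)*9 = (-7 - 7)*9 = -14*9 = -126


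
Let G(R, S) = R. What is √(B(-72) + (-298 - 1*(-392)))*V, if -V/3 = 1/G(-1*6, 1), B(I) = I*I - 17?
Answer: √5261/2 ≈ 36.266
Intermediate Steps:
B(I) = -17 + I² (B(I) = I² - 17 = -17 + I²)
V = ½ (V = -3/((-1*6)) = -3/(-6) = -3*(-⅙) = ½ ≈ 0.50000)
√(B(-72) + (-298 - 1*(-392)))*V = √((-17 + (-72)²) + (-298 - 1*(-392)))*(½) = √((-17 + 5184) + (-298 + 392))*(½) = √(5167 + 94)*(½) = √5261*(½) = √5261/2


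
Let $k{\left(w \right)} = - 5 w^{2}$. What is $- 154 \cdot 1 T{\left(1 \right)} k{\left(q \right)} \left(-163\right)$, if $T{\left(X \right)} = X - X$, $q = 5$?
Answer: $0$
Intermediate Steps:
$T{\left(X \right)} = 0$
$- 154 \cdot 1 T{\left(1 \right)} k{\left(q \right)} \left(-163\right) = - 154 \cdot 1 \cdot 0 \left(- 5 \cdot 5^{2}\right) \left(-163\right) = - 154 \cdot 0 \left(\left(-5\right) 25\right) \left(-163\right) = - 154 \cdot 0 \left(-125\right) \left(-163\right) = \left(-154\right) 0 \left(-163\right) = 0 \left(-163\right) = 0$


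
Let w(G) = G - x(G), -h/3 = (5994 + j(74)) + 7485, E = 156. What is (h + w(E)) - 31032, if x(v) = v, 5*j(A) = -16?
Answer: -357297/5 ≈ -71459.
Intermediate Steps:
j(A) = -16/5 (j(A) = (⅕)*(-16) = -16/5)
h = -202137/5 (h = -3*((5994 - 16/5) + 7485) = -3*(29954/5 + 7485) = -3*67379/5 = -202137/5 ≈ -40427.)
w(G) = 0 (w(G) = G - G = 0)
(h + w(E)) - 31032 = (-202137/5 + 0) - 31032 = -202137/5 - 31032 = -357297/5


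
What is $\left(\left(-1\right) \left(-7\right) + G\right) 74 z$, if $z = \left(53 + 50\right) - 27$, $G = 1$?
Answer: $44992$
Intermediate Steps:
$z = 76$ ($z = 103 - 27 = 76$)
$\left(\left(-1\right) \left(-7\right) + G\right) 74 z = \left(\left(-1\right) \left(-7\right) + 1\right) 74 \cdot 76 = \left(7 + 1\right) 74 \cdot 76 = 8 \cdot 74 \cdot 76 = 592 \cdot 76 = 44992$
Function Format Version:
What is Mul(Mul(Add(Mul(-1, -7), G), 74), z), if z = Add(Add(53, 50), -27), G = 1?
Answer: 44992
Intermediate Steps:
z = 76 (z = Add(103, -27) = 76)
Mul(Mul(Add(Mul(-1, -7), G), 74), z) = Mul(Mul(Add(Mul(-1, -7), 1), 74), 76) = Mul(Mul(Add(7, 1), 74), 76) = Mul(Mul(8, 74), 76) = Mul(592, 76) = 44992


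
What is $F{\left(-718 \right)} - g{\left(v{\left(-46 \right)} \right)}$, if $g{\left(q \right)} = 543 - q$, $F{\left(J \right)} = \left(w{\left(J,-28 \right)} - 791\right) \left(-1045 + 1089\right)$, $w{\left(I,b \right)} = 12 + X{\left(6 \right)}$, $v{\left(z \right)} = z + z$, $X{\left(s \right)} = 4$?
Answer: $-34735$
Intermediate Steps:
$v{\left(z \right)} = 2 z$
$w{\left(I,b \right)} = 16$ ($w{\left(I,b \right)} = 12 + 4 = 16$)
$F{\left(J \right)} = -34100$ ($F{\left(J \right)} = \left(16 - 791\right) \left(-1045 + 1089\right) = \left(-775\right) 44 = -34100$)
$F{\left(-718 \right)} - g{\left(v{\left(-46 \right)} \right)} = -34100 - \left(543 - 2 \left(-46\right)\right) = -34100 - \left(543 - -92\right) = -34100 - \left(543 + 92\right) = -34100 - 635 = -34735$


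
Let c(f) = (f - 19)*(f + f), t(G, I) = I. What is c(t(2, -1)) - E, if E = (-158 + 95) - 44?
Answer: 147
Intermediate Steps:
c(f) = 2*f*(-19 + f) (c(f) = (-19 + f)*(2*f) = 2*f*(-19 + f))
E = -107 (E = -63 - 44 = -107)
c(t(2, -1)) - E = 2*(-1)*(-19 - 1) - 1*(-107) = 2*(-1)*(-20) + 107 = 40 + 107 = 147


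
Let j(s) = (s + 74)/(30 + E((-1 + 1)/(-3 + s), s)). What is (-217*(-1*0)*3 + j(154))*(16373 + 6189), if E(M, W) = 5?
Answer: 5144136/35 ≈ 1.4698e+5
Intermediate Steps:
j(s) = 74/35 + s/35 (j(s) = (s + 74)/(30 + 5) = (74 + s)/35 = (74 + s)*(1/35) = 74/35 + s/35)
(-217*(-1*0)*3 + j(154))*(16373 + 6189) = (-217*(-1*0)*3 + (74/35 + (1/35)*154))*(16373 + 6189) = (-0*3 + (74/35 + 22/5))*22562 = (-217*0 + 228/35)*22562 = (0 + 228/35)*22562 = (228/35)*22562 = 5144136/35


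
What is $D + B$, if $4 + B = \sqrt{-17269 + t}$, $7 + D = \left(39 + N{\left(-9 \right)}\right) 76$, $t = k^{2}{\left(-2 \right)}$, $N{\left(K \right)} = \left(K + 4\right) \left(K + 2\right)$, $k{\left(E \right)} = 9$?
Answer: $5613 + 2 i \sqrt{4297} \approx 5613.0 + 131.1 i$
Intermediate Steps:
$N{\left(K \right)} = \left(2 + K\right) \left(4 + K\right)$ ($N{\left(K \right)} = \left(4 + K\right) \left(2 + K\right) = \left(2 + K\right) \left(4 + K\right)$)
$t = 81$ ($t = 9^{2} = 81$)
$D = 5617$ ($D = -7 + \left(39 + \left(8 + \left(-9\right)^{2} + 6 \left(-9\right)\right)\right) 76 = -7 + \left(39 + \left(8 + 81 - 54\right)\right) 76 = -7 + \left(39 + 35\right) 76 = -7 + 74 \cdot 76 = -7 + 5624 = 5617$)
$B = -4 + 2 i \sqrt{4297}$ ($B = -4 + \sqrt{-17269 + 81} = -4 + \sqrt{-17188} = -4 + 2 i \sqrt{4297} \approx -4.0 + 131.1 i$)
$D + B = 5617 - \left(4 - 2 i \sqrt{4297}\right) = 5613 + 2 i \sqrt{4297}$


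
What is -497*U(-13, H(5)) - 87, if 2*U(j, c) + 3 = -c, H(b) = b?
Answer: 1901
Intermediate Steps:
U(j, c) = -3/2 - c/2 (U(j, c) = -3/2 + (-c)/2 = -3/2 - c/2)
-497*U(-13, H(5)) - 87 = -497*(-3/2 - ½*5) - 87 = -497*(-3/2 - 5/2) - 87 = -497*(-4) - 87 = 1988 - 87 = 1901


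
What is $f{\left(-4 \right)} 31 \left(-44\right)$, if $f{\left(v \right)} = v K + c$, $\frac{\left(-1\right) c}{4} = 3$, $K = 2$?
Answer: $27280$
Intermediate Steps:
$c = -12$ ($c = \left(-4\right) 3 = -12$)
$f{\left(v \right)} = -12 + 2 v$ ($f{\left(v \right)} = v 2 - 12 = 2 v - 12 = -12 + 2 v$)
$f{\left(-4 \right)} 31 \left(-44\right) = \left(-12 + 2 \left(-4\right)\right) 31 \left(-44\right) = \left(-12 - 8\right) 31 \left(-44\right) = \left(-20\right) 31 \left(-44\right) = \left(-620\right) \left(-44\right) = 27280$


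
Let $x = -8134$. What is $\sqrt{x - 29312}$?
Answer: $79 i \sqrt{6} \approx 193.51 i$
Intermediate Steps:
$\sqrt{x - 29312} = \sqrt{-8134 - 29312} = \sqrt{-37446} = 79 i \sqrt{6}$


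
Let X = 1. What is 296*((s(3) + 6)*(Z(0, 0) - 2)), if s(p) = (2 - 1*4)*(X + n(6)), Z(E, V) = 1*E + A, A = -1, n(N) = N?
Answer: 7104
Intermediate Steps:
Z(E, V) = -1 + E (Z(E, V) = 1*E - 1 = E - 1 = -1 + E)
s(p) = -14 (s(p) = (2 - 1*4)*(1 + 6) = (2 - 4)*7 = -2*7 = -14)
296*((s(3) + 6)*(Z(0, 0) - 2)) = 296*((-14 + 6)*((-1 + 0) - 2)) = 296*(-8*(-1 - 2)) = 296*(-8*(-3)) = 296*24 = 7104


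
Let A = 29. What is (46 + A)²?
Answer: 5625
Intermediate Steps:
(46 + A)² = (46 + 29)² = 75² = 5625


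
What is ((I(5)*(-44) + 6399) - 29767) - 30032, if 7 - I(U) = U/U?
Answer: -53664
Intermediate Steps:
I(U) = 6 (I(U) = 7 - U/U = 7 - 1*1 = 7 - 1 = 6)
((I(5)*(-44) + 6399) - 29767) - 30032 = ((6*(-44) + 6399) - 29767) - 30032 = ((-264 + 6399) - 29767) - 30032 = (6135 - 29767) - 30032 = -23632 - 30032 = -53664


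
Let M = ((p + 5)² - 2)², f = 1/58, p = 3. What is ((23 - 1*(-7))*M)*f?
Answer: 57660/29 ≈ 1988.3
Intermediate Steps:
f = 1/58 ≈ 0.017241
M = 3844 (M = ((3 + 5)² - 2)² = (8² - 2)² = (64 - 2)² = 62² = 3844)
((23 - 1*(-7))*M)*f = ((23 - 1*(-7))*3844)*(1/58) = ((23 + 7)*3844)*(1/58) = (30*3844)*(1/58) = 115320*(1/58) = 57660/29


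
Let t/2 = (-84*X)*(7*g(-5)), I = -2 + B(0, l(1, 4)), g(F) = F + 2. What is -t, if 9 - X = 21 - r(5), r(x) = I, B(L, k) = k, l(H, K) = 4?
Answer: 35280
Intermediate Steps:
g(F) = 2 + F
I = 2 (I = -2 + 4 = 2)
r(x) = 2
X = -10 (X = 9 - (21 - 1*2) = 9 - (21 - 2) = 9 - 1*19 = 9 - 19 = -10)
t = -35280 (t = 2*((-84*(-10))*(7*(2 - 5))) = 2*(840*(7*(-3))) = 2*(840*(-21)) = 2*(-17640) = -35280)
-t = -1*(-35280) = 35280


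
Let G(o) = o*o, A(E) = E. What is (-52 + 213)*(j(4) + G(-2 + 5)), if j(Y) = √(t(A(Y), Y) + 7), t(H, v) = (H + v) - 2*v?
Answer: 1449 + 161*√7 ≈ 1875.0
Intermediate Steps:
t(H, v) = H - v
G(o) = o²
j(Y) = √7 (j(Y) = √((Y - Y) + 7) = √(0 + 7) = √7)
(-52 + 213)*(j(4) + G(-2 + 5)) = (-52 + 213)*(√7 + (-2 + 5)²) = 161*(√7 + 3²) = 161*(√7 + 9) = 161*(9 + √7) = 1449 + 161*√7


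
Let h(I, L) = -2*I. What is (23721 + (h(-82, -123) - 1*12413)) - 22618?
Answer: -11146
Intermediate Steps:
(23721 + (h(-82, -123) - 1*12413)) - 22618 = (23721 + (-2*(-82) - 1*12413)) - 22618 = (23721 + (164 - 12413)) - 22618 = (23721 - 12249) - 22618 = 11472 - 22618 = -11146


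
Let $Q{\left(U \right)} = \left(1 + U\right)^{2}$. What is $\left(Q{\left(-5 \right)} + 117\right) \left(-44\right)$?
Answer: $-5852$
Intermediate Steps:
$\left(Q{\left(-5 \right)} + 117\right) \left(-44\right) = \left(\left(1 - 5\right)^{2} + 117\right) \left(-44\right) = \left(\left(-4\right)^{2} + 117\right) \left(-44\right) = \left(16 + 117\right) \left(-44\right) = 133 \left(-44\right) = -5852$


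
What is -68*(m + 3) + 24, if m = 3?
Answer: -384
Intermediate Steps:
-68*(m + 3) + 24 = -68*(3 + 3) + 24 = -68*6 + 24 = -17*24 + 24 = -408 + 24 = -384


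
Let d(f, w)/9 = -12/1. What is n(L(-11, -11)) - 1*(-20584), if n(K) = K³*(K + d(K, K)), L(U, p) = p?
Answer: 178973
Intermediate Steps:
d(f, w) = -108 (d(f, w) = 9*(-12/1) = 9*(-12*1) = 9*(-12) = -108)
n(K) = K³*(-108 + K) (n(K) = K³*(K - 108) = K³*(-108 + K))
n(L(-11, -11)) - 1*(-20584) = (-11)³*(-108 - 11) - 1*(-20584) = -1331*(-119) + 20584 = 158389 + 20584 = 178973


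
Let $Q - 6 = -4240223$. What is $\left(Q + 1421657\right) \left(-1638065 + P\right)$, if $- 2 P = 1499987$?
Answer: $6730886165760$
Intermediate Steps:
$Q = -4240217$ ($Q = 6 - 4240223 = -4240217$)
$P = - \frac{1499987}{2}$ ($P = \left(- \frac{1}{2}\right) 1499987 = - \frac{1499987}{2} \approx -7.4999 \cdot 10^{5}$)
$\left(Q + 1421657\right) \left(-1638065 + P\right) = \left(-4240217 + 1421657\right) \left(-1638065 - \frac{1499987}{2}\right) = \left(-2818560\right) \left(- \frac{4776117}{2}\right) = 6730886165760$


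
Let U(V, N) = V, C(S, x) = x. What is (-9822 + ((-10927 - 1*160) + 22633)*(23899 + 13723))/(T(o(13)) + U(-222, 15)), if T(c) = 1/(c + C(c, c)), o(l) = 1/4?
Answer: -43437379/22 ≈ -1.9744e+6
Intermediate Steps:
o(l) = ¼
T(c) = 1/(2*c) (T(c) = 1/(c + c) = 1/(2*c))
(-9822 + ((-10927 - 1*160) + 22633)*(23899 + 13723))/(T(o(13)) + U(-222, 15)) = (-9822 + ((-10927 - 1*160) + 22633)*(23899 + 13723))/(1/(2*(¼)) - 222) = (-9822 + ((-10927 - 160) + 22633)*37622)/((½)*4 - 222) = (-9822 + (-11087 + 22633)*37622)/(2 - 222) = (-9822 + 11546*37622)/(-220) = (-9822 + 434383612)*(-1/220) = 434373790*(-1/220) = -43437379/22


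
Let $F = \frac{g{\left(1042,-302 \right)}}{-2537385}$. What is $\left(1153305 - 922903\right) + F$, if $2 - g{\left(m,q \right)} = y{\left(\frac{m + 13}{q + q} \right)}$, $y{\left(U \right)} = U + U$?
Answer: $\frac{58851603595627}{255430090} \approx 2.304 \cdot 10^{5}$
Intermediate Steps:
$y{\left(U \right)} = 2 U$
$g{\left(m,q \right)} = 2 - \frac{13 + m}{q}$ ($g{\left(m,q \right)} = 2 - 2 \frac{m + 13}{q + q} = 2 - 2 \frac{13 + m}{2 q} = 2 - \frac{13 + m}{q}$)
$F = - \frac{553}{255430090}$ ($F = \frac{\frac{1}{-302} \left(-13 - 1042 + 2 \left(-302\right)\right)}{-2537385} = - \frac{-13 - 1042 - 604}{302} \left(- \frac{1}{2537385}\right) = \left(- \frac{1}{302}\right) \left(-1659\right) \left(- \frac{1}{2537385}\right) = \frac{1659}{302} \left(- \frac{1}{2537385}\right) = - \frac{553}{255430090} \approx -2.165 \cdot 10^{-6}$)
$\left(1153305 - 922903\right) + F = \left(1153305 - 922903\right) - \frac{553}{255430090} = 230402 - \frac{553}{255430090} = \frac{58851603595627}{255430090}$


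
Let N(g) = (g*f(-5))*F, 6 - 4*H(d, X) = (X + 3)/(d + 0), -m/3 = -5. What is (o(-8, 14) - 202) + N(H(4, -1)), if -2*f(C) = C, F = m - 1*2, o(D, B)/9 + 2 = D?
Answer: -3957/16 ≈ -247.31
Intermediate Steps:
m = 15 (m = -3*(-5) = 15)
o(D, B) = -18 + 9*D
F = 13 (F = 15 - 1*2 = 15 - 2 = 13)
f(C) = -C/2
H(d, X) = 3/2 - (3 + X)/(4*d) (H(d, X) = 3/2 - (X + 3)/(4*(d + 0)) = 3/2 - (3 + X)/(4*d))
N(g) = 65*g/2 (N(g) = (g*(-½*(-5)))*13 = (g*(5/2))*13 = (5*g/2)*13 = 65*g/2)
(o(-8, 14) - 202) + N(H(4, -1)) = ((-18 + 9*(-8)) - 202) + 65*((¼)*(-3 - 1*(-1) + 6*4)/4)/2 = ((-18 - 72) - 202) + 65*((¼)*(¼)*(-3 + 1 + 24))/2 = (-90 - 202) + 65*((¼)*(¼)*22)/2 = -292 + (65/2)*(11/8) = -292 + 715/16 = -3957/16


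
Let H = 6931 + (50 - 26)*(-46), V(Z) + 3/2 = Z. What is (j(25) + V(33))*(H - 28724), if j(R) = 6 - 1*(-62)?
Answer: -4556503/2 ≈ -2.2783e+6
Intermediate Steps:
j(R) = 68 (j(R) = 6 + 62 = 68)
V(Z) = -3/2 + Z
H = 5827 (H = 6931 + 24*(-46) = 6931 - 1104 = 5827)
(j(25) + V(33))*(H - 28724) = (68 + (-3/2 + 33))*(5827 - 28724) = (68 + 63/2)*(-22897) = (199/2)*(-22897) = -4556503/2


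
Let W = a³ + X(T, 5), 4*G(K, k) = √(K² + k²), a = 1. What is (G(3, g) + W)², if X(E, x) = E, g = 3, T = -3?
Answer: 41/8 - 3*√2 ≈ 0.88236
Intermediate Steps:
G(K, k) = √(K² + k²)/4
W = -2 (W = 1³ - 3 = 1 - 3 = -2)
(G(3, g) + W)² = (√(3² + 3²)/4 - 2)² = (√(9 + 9)/4 - 2)² = (√18/4 - 2)² = ((3*√2)/4 - 2)² = (3*√2/4 - 2)² = (-2 + 3*√2/4)²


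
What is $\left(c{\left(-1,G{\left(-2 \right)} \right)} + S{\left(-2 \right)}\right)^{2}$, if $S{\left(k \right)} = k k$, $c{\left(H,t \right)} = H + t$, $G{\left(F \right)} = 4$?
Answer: $49$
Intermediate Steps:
$S{\left(k \right)} = k^{2}$
$\left(c{\left(-1,G{\left(-2 \right)} \right)} + S{\left(-2 \right)}\right)^{2} = \left(\left(-1 + 4\right) + \left(-2\right)^{2}\right)^{2} = \left(3 + 4\right)^{2} = 7^{2} = 49$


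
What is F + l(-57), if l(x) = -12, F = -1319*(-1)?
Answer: 1307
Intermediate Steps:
F = 1319
F + l(-57) = 1319 - 12 = 1307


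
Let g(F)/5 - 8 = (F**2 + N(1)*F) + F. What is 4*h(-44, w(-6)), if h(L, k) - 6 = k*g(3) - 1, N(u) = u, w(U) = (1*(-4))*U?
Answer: 11060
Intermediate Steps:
w(U) = -4*U
g(F) = 40 + 5*F**2 + 10*F (g(F) = 40 + 5*((F**2 + 1*F) + F) = 40 + 5*((F**2 + F) + F) = 40 + 5*((F + F**2) + F) = 40 + 5*(F**2 + 2*F) = 40 + (5*F**2 + 10*F) = 40 + 5*F**2 + 10*F)
h(L, k) = 5 + 115*k (h(L, k) = 6 + (k*(40 + 5*3**2 + 10*3) - 1) = 6 + (k*(40 + 5*9 + 30) - 1) = 6 + (k*(40 + 45 + 30) - 1) = 6 + (k*115 - 1) = 6 + (115*k - 1) = 6 + (-1 + 115*k) = 5 + 115*k)
4*h(-44, w(-6)) = 4*(5 + 115*(-4*(-6))) = 4*(5 + 115*24) = 4*(5 + 2760) = 4*2765 = 11060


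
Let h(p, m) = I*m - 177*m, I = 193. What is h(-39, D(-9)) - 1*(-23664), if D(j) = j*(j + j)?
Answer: 26256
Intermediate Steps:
D(j) = 2*j² (D(j) = j*(2*j) = 2*j²)
h(p, m) = 16*m (h(p, m) = 193*m - 177*m = 16*m)
h(-39, D(-9)) - 1*(-23664) = 16*(2*(-9)²) - 1*(-23664) = 16*(2*81) + 23664 = 16*162 + 23664 = 2592 + 23664 = 26256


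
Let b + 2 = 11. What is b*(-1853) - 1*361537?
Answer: -378214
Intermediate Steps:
b = 9 (b = -2 + 11 = 9)
b*(-1853) - 1*361537 = 9*(-1853) - 1*361537 = -16677 - 361537 = -378214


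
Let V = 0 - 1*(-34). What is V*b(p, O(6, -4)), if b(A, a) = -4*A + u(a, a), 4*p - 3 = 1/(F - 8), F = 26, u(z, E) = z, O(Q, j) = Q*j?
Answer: -8279/9 ≈ -919.89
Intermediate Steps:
p = 55/72 (p = 3/4 + 1/(4*(26 - 8)) = 3/4 + (1/4)/18 = 3/4 + (1/4)*(1/18) = 3/4 + 1/72 = 55/72 ≈ 0.76389)
V = 34 (V = 0 + 34 = 34)
b(A, a) = a - 4*A (b(A, a) = -4*A + a = a - 4*A)
V*b(p, O(6, -4)) = 34*(6*(-4) - 4*55/72) = 34*(-24 - 55/18) = 34*(-487/18) = -8279/9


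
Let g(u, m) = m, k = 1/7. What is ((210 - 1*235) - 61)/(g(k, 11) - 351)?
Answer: 43/170 ≈ 0.25294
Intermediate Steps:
k = ⅐ ≈ 0.14286
((210 - 1*235) - 61)/(g(k, 11) - 351) = ((210 - 1*235) - 61)/(11 - 351) = ((210 - 235) - 61)/(-340) = (-25 - 61)*(-1/340) = -86*(-1/340) = 43/170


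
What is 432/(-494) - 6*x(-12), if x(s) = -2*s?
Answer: -35784/247 ≈ -144.87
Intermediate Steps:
432/(-494) - 6*x(-12) = 432/(-494) - (-12)*(-12) = 432*(-1/494) - 6*24 = -216/247 - 144 = -35784/247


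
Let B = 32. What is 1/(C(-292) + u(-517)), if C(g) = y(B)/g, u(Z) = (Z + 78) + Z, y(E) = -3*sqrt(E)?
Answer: -2547262/2435182463 - 219*sqrt(2)/4870364926 ≈ -0.0010461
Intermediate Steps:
u(Z) = 78 + 2*Z (u(Z) = (78 + Z) + Z = 78 + 2*Z)
C(g) = -12*sqrt(2)/g (C(g) = (-12*sqrt(2))/g = -12*sqrt(2)/g)
1/(C(-292) + u(-517)) = 1/(-12*sqrt(2)/(-292) + (78 + 2*(-517))) = 1/(-12*sqrt(2)*(-1/292) + (78 - 1034)) = 1/(3*sqrt(2)/73 - 956) = 1/(-956 + 3*sqrt(2)/73)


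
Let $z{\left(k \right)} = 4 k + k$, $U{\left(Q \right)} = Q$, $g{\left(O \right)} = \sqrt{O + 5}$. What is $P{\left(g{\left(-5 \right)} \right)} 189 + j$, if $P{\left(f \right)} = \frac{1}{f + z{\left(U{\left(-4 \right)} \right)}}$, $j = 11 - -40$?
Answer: $\frac{831}{20} \approx 41.55$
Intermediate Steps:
$g{\left(O \right)} = \sqrt{5 + O}$
$z{\left(k \right)} = 5 k$
$j = 51$ ($j = 11 + 40 = 51$)
$P{\left(f \right)} = \frac{1}{-20 + f}$ ($P{\left(f \right)} = \frac{1}{f + 5 \left(-4\right)} = \frac{1}{f - 20} = \frac{1}{-20 + f}$)
$P{\left(g{\left(-5 \right)} \right)} 189 + j = \frac{1}{-20 + \sqrt{5 - 5}} \cdot 189 + 51 = \frac{1}{-20 + \sqrt{0}} \cdot 189 + 51 = \frac{1}{-20 + 0} \cdot 189 + 51 = \frac{1}{-20} \cdot 189 + 51 = \left(- \frac{1}{20}\right) 189 + 51 = - \frac{189}{20} + 51 = \frac{831}{20}$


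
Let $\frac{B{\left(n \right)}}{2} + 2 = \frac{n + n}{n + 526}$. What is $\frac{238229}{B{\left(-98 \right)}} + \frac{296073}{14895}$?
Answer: $- \frac{42169478643}{870530} \approx -48441.0$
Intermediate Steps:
$B{\left(n \right)} = -4 + \frac{4 n}{526 + n}$ ($B{\left(n \right)} = -4 + 2 \frac{n + n}{n + 526} = -4 + 2 \frac{2 n}{526 + n} = -4 + \frac{4 n}{526 + n}$)
$\frac{238229}{B{\left(-98 \right)}} + \frac{296073}{14895} = \frac{238229}{\left(-2104\right) \frac{1}{526 - 98}} + \frac{296073}{14895} = \frac{238229}{\left(-2104\right) \frac{1}{428}} + 296073 \cdot \frac{1}{14895} = \frac{238229}{\left(-2104\right) \frac{1}{428}} + \frac{32897}{1655} = \frac{238229}{- \frac{526}{107}} + \frac{32897}{1655} = 238229 \left(- \frac{107}{526}\right) + \frac{32897}{1655} = - \frac{25490503}{526} + \frac{32897}{1655} = - \frac{42169478643}{870530}$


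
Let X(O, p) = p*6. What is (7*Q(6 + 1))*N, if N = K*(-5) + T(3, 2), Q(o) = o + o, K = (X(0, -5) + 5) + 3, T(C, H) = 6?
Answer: 11368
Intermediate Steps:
X(O, p) = 6*p
K = -22 (K = (6*(-5) + 5) + 3 = (-30 + 5) + 3 = -25 + 3 = -22)
Q(o) = 2*o
N = 116 (N = -22*(-5) + 6 = 110 + 6 = 116)
(7*Q(6 + 1))*N = (7*(2*(6 + 1)))*116 = (7*(2*7))*116 = (7*14)*116 = 98*116 = 11368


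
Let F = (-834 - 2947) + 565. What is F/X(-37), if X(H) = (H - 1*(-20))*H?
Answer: -3216/629 ≈ -5.1129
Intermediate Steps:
F = -3216 (F = -3781 + 565 = -3216)
X(H) = H*(20 + H) (X(H) = (H + 20)*H = (20 + H)*H = H*(20 + H))
F/X(-37) = -3216*(-1/(37*(20 - 37))) = -3216/((-37*(-17))) = -3216/629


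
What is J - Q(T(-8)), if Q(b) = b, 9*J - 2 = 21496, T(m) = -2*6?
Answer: 7202/3 ≈ 2400.7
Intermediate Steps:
T(m) = -12
J = 7166/3 (J = 2/9 + (⅑)*21496 = 2/9 + 21496/9 = 7166/3 ≈ 2388.7)
J - Q(T(-8)) = 7166/3 - 1*(-12) = 7166/3 + 12 = 7202/3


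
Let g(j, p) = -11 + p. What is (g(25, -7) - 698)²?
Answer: 512656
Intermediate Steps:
(g(25, -7) - 698)² = ((-11 - 7) - 698)² = (-18 - 698)² = (-716)² = 512656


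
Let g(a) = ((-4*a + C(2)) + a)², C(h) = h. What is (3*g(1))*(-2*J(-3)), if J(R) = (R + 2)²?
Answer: -6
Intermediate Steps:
J(R) = (2 + R)²
g(a) = (2 - 3*a)² (g(a) = ((-4*a + 2) + a)² = ((2 - 4*a) + a)² = (2 - 3*a)²)
(3*g(1))*(-2*J(-3)) = (3*(-2 + 3*1)²)*(-2*(2 - 3)²) = (3*(-2 + 3)²)*(-2*(-1)²) = (3*1²)*(-2*1) = (3*1)*(-2) = 3*(-2) = -6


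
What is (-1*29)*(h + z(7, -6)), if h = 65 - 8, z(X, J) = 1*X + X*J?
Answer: -638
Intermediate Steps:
z(X, J) = X + J*X
h = 57
(-1*29)*(h + z(7, -6)) = (-1*29)*(57 + 7*(1 - 6)) = -29*(57 + 7*(-5)) = -29*(57 - 35) = -29*22 = -638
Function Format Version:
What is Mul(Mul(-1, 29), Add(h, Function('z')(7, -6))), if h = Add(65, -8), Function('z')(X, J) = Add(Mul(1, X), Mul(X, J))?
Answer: -638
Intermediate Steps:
Function('z')(X, J) = Add(X, Mul(J, X))
h = 57
Mul(Mul(-1, 29), Add(h, Function('z')(7, -6))) = Mul(Mul(-1, 29), Add(57, Mul(7, Add(1, -6)))) = Mul(-29, Add(57, Mul(7, -5))) = Mul(-29, Add(57, -35)) = Mul(-29, 22) = -638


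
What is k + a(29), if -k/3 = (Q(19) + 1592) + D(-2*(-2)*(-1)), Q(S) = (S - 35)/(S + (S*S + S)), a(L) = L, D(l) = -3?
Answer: -630138/133 ≈ -4737.9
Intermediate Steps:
Q(S) = (-35 + S)/(S² + 2*S) (Q(S) = (-35 + S)/(S + (S² + S)) = (-35 + S)/(S + (S + S²)) = (-35 + S)/(S² + 2*S))
k = -633995/133 (k = -3*(((-35 + 19)/(19*(2 + 19)) + 1592) - 3) = -3*(((1/19)*(-16)/21 + 1592) - 3) = -3*(((1/19)*(1/21)*(-16) + 1592) - 3) = -3*((-16/399 + 1592) - 3) = -3*(635192/399 - 3) = -3*633995/399 = -633995/133 ≈ -4766.9)
k + a(29) = -633995/133 + 29 = -630138/133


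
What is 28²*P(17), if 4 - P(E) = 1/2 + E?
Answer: -10584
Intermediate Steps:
P(E) = 7/2 - E (P(E) = 4 - (1/2 + E) = 4 - (½ + E) = 4 + (-½ - E) = 7/2 - E)
28²*P(17) = 28²*(7/2 - 1*17) = 784*(7/2 - 17) = 784*(-27/2) = -10584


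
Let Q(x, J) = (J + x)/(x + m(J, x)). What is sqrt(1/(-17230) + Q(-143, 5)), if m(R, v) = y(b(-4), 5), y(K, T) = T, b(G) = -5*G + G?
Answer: sqrt(296855670)/17230 ≈ 0.99997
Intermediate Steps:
b(G) = -4*G
m(R, v) = 5
Q(x, J) = (J + x)/(5 + x) (Q(x, J) = (J + x)/(x + 5) = (J + x)/(5 + x))
sqrt(1/(-17230) + Q(-143, 5)) = sqrt(1/(-17230) + (5 - 143)/(5 - 143)) = sqrt(-1/17230 - 138/(-138)) = sqrt(-1/17230 - 1/138*(-138)) = sqrt(-1/17230 + 1) = sqrt(17229/17230) = sqrt(296855670)/17230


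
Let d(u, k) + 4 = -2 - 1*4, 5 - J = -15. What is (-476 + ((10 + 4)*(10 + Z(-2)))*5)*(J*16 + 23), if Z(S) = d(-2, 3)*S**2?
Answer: -883568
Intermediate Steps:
J = 20 (J = 5 - 1*(-15) = 5 + 15 = 20)
d(u, k) = -10 (d(u, k) = -4 + (-2 - 1*4) = -4 + (-2 - 4) = -4 - 6 = -10)
Z(S) = -10*S**2
(-476 + ((10 + 4)*(10 + Z(-2)))*5)*(J*16 + 23) = (-476 + ((10 + 4)*(10 - 10*(-2)**2))*5)*(20*16 + 23) = (-476 + (14*(10 - 10*4))*5)*(320 + 23) = (-476 + (14*(10 - 40))*5)*343 = (-476 + (14*(-30))*5)*343 = (-476 - 420*5)*343 = (-476 - 2100)*343 = -2576*343 = -883568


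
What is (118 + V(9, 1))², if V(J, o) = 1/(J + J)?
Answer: 4515625/324 ≈ 13937.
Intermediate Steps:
V(J, o) = 1/(2*J)
(118 + V(9, 1))² = (118 + (½)/9)² = (118 + (½)*(⅑))² = (118 + 1/18)² = (2125/18)² = 4515625/324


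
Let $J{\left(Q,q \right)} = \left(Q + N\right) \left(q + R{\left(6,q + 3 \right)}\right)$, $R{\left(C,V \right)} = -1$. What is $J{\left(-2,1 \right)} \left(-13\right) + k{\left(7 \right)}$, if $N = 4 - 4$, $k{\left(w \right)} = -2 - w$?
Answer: $-9$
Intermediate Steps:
$N = 0$ ($N = 4 - 4 = 0$)
$J{\left(Q,q \right)} = Q \left(-1 + q\right)$ ($J{\left(Q,q \right)} = \left(Q + 0\right) \left(q - 1\right) = Q \left(-1 + q\right)$)
$J{\left(-2,1 \right)} \left(-13\right) + k{\left(7 \right)} = - 2 \left(-1 + 1\right) \left(-13\right) - 9 = \left(-2\right) 0 \left(-13\right) - 9 = 0 \left(-13\right) - 9 = 0 - 9 = -9$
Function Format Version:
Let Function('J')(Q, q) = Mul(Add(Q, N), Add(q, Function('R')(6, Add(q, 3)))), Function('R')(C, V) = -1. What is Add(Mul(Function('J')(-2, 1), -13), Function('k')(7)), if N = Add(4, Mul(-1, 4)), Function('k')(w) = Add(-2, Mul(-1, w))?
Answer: -9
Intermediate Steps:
N = 0 (N = Add(4, -4) = 0)
Function('J')(Q, q) = Mul(Q, Add(-1, q)) (Function('J')(Q, q) = Mul(Add(Q, 0), Add(q, -1)) = Mul(Q, Add(-1, q)))
Add(Mul(Function('J')(-2, 1), -13), Function('k')(7)) = Add(Mul(Mul(-2, Add(-1, 1)), -13), Add(-2, Mul(-1, 7))) = Add(Mul(Mul(-2, 0), -13), Add(-2, -7)) = Add(Mul(0, -13), -9) = Add(0, -9) = -9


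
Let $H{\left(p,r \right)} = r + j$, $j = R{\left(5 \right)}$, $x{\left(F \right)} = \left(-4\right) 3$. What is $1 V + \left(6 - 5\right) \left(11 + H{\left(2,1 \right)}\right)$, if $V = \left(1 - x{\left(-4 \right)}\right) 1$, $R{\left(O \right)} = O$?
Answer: $30$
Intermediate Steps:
$x{\left(F \right)} = -12$
$j = 5$
$H{\left(p,r \right)} = 5 + r$ ($H{\left(p,r \right)} = r + 5 = 5 + r$)
$V = 13$ ($V = \left(1 - -12\right) 1 = \left(1 + 12\right) 1 = 13 \cdot 1 = 13$)
$1 V + \left(6 - 5\right) \left(11 + H{\left(2,1 \right)}\right) = 1 \cdot 13 + \left(6 - 5\right) \left(11 + \left(5 + 1\right)\right) = 13 + 1 \left(11 + 6\right) = 13 + 1 \cdot 17 = 13 + 17 = 30$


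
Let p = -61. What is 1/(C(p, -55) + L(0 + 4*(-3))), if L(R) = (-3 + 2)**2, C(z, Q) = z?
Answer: -1/60 ≈ -0.016667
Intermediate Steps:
L(R) = 1 (L(R) = (-1)**2 = 1)
1/(C(p, -55) + L(0 + 4*(-3))) = 1/(-61 + 1) = 1/(-60) = -1/60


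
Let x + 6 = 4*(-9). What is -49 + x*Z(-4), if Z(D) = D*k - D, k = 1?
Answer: -49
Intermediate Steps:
x = -42 (x = -6 + 4*(-9) = -6 - 36 = -42)
Z(D) = 0 (Z(D) = D*1 - D = D - D = 0)
-49 + x*Z(-4) = -49 - 42*0 = -49 + 0 = -49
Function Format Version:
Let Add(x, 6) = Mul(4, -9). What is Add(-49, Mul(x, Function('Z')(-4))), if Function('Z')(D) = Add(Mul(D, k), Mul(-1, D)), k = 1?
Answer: -49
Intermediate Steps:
x = -42 (x = Add(-6, Mul(4, -9)) = Add(-6, -36) = -42)
Function('Z')(D) = 0 (Function('Z')(D) = Add(Mul(D, 1), Mul(-1, D)) = Add(D, Mul(-1, D)) = 0)
Add(-49, Mul(x, Function('Z')(-4))) = Add(-49, Mul(-42, 0)) = Add(-49, 0) = -49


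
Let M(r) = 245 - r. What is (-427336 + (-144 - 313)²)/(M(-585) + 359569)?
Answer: -72829/120133 ≈ -0.60624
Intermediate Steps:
(-427336 + (-144 - 313)²)/(M(-585) + 359569) = (-427336 + (-144 - 313)²)/((245 - 1*(-585)) + 359569) = (-427336 + (-457)²)/((245 + 585) + 359569) = (-427336 + 208849)/(830 + 359569) = -218487/360399 = -218487*1/360399 = -72829/120133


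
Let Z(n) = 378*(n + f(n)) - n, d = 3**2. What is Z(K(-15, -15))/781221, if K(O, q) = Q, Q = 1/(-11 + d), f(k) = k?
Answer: -755/1562442 ≈ -0.00048322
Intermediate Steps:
d = 9
Q = -1/2 (Q = 1/(-11 + 9) = 1/(-2) = -1/2 ≈ -0.50000)
K(O, q) = -1/2
Z(n) = 755*n (Z(n) = 378*(n + n) - n = 378*(2*n) - n = 756*n - n = 755*n)
Z(K(-15, -15))/781221 = (755*(-1/2))/781221 = -755/2*1/781221 = -755/1562442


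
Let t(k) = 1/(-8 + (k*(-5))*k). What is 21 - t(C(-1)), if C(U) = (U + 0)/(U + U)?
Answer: 781/37 ≈ 21.108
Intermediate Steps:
C(U) = 1/2 (C(U) = U/((2*U)) = U*(1/(2*U)) = 1/2)
t(k) = 1/(-8 - 5*k**2) (t(k) = 1/(-8 + (-5*k)*k) = 1/(-8 - 5*k**2))
21 - t(C(-1)) = 21 - (-1)/(8 + 5*(1/2)**2) = 21 - (-1)/(8 + 5*(1/4)) = 21 - (-1)/(8 + 5/4) = 21 - (-1)/37/4 = 21 - (-1)*4/37 = 21 - 1*(-4/37) = 21 + 4/37 = 781/37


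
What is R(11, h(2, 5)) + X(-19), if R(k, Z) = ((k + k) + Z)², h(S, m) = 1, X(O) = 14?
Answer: 543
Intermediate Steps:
R(k, Z) = (Z + 2*k)² (R(k, Z) = (2*k + Z)² = (Z + 2*k)²)
R(11, h(2, 5)) + X(-19) = (1 + 2*11)² + 14 = (1 + 22)² + 14 = 23² + 14 = 529 + 14 = 543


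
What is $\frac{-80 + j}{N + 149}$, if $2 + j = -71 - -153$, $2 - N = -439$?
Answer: $0$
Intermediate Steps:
$N = 441$ ($N = 2 - -439 = 2 + 439 = 441$)
$j = 80$ ($j = -2 - -82 = -2 + \left(-71 + 153\right) = -2 + 82 = 80$)
$\frac{-80 + j}{N + 149} = \frac{-80 + 80}{441 + 149} = \frac{0}{590} = 0 \cdot \frac{1}{590} = 0$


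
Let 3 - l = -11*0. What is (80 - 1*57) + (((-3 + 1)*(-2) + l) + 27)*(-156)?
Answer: -5281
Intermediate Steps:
l = 3 (l = 3 - (-11)*0 = 3 - 1*0 = 3 + 0 = 3)
(80 - 1*57) + (((-3 + 1)*(-2) + l) + 27)*(-156) = (80 - 1*57) + (((-3 + 1)*(-2) + 3) + 27)*(-156) = (80 - 57) + ((-2*(-2) + 3) + 27)*(-156) = 23 + ((4 + 3) + 27)*(-156) = 23 + (7 + 27)*(-156) = 23 + 34*(-156) = 23 - 5304 = -5281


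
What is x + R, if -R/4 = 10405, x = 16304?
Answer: -25316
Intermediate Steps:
R = -41620 (R = -4*10405 = -41620)
x + R = 16304 - 41620 = -25316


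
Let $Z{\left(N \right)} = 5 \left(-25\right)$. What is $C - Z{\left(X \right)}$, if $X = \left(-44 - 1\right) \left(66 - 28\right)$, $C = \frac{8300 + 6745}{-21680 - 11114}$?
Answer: $\frac{4084205}{32794} \approx 124.54$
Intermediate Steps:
$C = - \frac{15045}{32794}$ ($C = \frac{15045}{-32794} = 15045 \left(- \frac{1}{32794}\right) = - \frac{15045}{32794} \approx -0.45877$)
$X = -1710$ ($X = \left(-45\right) 38 = -1710$)
$Z{\left(N \right)} = -125$
$C - Z{\left(X \right)} = - \frac{15045}{32794} - -125 = - \frac{15045}{32794} + 125 = \frac{4084205}{32794}$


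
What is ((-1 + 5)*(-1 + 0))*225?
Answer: -900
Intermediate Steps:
((-1 + 5)*(-1 + 0))*225 = (4*(-1))*225 = -4*225 = -900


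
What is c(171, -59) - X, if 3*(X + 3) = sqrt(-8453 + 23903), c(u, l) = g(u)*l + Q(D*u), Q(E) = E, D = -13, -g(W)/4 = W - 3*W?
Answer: -82932 - 5*sqrt(618)/3 ≈ -82973.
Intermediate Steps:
g(W) = 8*W (g(W) = -4*(W - 3*W) = -(-8)*W = 8*W)
c(u, l) = -13*u + 8*l*u (c(u, l) = (8*u)*l - 13*u = 8*l*u - 13*u = -13*u + 8*l*u)
X = -3 + 5*sqrt(618)/3 (X = -3 + sqrt(-8453 + 23903)/3 = -3 + sqrt(15450)/3 = -3 + (5*sqrt(618))/3 = -3 + 5*sqrt(618)/3 ≈ 38.433)
c(171, -59) - X = 171*(-13 + 8*(-59)) - (-3 + 5*sqrt(618)/3) = 171*(-13 - 472) + (3 - 5*sqrt(618)/3) = 171*(-485) + (3 - 5*sqrt(618)/3) = -82935 + (3 - 5*sqrt(618)/3) = -82932 - 5*sqrt(618)/3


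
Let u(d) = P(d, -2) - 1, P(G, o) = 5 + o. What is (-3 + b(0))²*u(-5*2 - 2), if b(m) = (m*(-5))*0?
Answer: 18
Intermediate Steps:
b(m) = 0 (b(m) = -5*m*0 = 0)
u(d) = 2 (u(d) = (5 - 2) - 1 = 3 - 1 = 2)
(-3 + b(0))²*u(-5*2 - 2) = (-3 + 0)²*2 = (-3)²*2 = 9*2 = 18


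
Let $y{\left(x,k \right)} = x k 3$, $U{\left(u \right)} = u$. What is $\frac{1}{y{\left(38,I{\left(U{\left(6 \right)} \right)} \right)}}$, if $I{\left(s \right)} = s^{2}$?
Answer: $\frac{1}{4104} \approx 0.00024366$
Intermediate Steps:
$y{\left(x,k \right)} = 3 k x$ ($y{\left(x,k \right)} = k x 3 = 3 k x$)
$\frac{1}{y{\left(38,I{\left(U{\left(6 \right)} \right)} \right)}} = \frac{1}{3 \cdot 6^{2} \cdot 38} = \frac{1}{3 \cdot 36 \cdot 38} = \frac{1}{4104}$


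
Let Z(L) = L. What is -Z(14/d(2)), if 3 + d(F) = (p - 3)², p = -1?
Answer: -14/13 ≈ -1.0769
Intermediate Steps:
d(F) = 13 (d(F) = -3 + (-1 - 3)² = -3 + (-4)² = -3 + 16 = 13)
-Z(14/d(2)) = -14/13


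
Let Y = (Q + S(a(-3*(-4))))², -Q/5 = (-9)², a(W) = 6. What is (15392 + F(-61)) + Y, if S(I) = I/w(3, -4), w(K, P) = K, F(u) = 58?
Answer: 177859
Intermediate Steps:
S(I) = I/3
Q = -405 (Q = -5*(-9)² = -5*81 = -405)
Y = 162409 (Y = (-405 + (⅓)*6)² = (-405 + 2)² = (-403)² = 162409)
(15392 + F(-61)) + Y = (15392 + 58) + 162409 = 15450 + 162409 = 177859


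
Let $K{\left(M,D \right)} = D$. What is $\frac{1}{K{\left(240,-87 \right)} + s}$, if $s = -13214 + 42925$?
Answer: $\frac{1}{29624} \approx 3.3756 \cdot 10^{-5}$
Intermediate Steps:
$s = 29711$
$\frac{1}{K{\left(240,-87 \right)} + s} = \frac{1}{-87 + 29711} = \frac{1}{29624}$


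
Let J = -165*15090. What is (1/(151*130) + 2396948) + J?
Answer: -1823666259/19630 ≈ -92902.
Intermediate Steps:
J = -2489850
(1/(151*130) + 2396948) + J = (1/(151*130) + 2396948) - 2489850 = (1/19630 + 2396948) - 2489850 = 47052089241/19630 - 2489850 = -1823666259/19630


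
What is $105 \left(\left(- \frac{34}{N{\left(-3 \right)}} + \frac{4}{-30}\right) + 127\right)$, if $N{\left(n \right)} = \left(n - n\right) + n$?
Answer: $14511$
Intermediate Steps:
$N{\left(n \right)} = n$ ($N{\left(n \right)} = 0 + n = n$)
$105 \left(\left(- \frac{34}{N{\left(-3 \right)}} + \frac{4}{-30}\right) + 127\right) = 105 \left(\left(- \frac{34}{-3} + \frac{4}{-30}\right) + 127\right) = 105 \left(\left(\left(-34\right) \left(- \frac{1}{3}\right) + 4 \left(- \frac{1}{30}\right)\right) + 127\right) = 105 \left(\left(\frac{34}{3} - \frac{2}{15}\right) + 127\right) = 105 \left(\frac{56}{5} + 127\right) = 105 \cdot \frac{691}{5} = 14511$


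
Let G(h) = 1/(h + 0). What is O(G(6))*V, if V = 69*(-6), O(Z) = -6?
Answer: 2484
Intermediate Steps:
G(h) = 1/h
V = -414
O(G(6))*V = -6*(-414) = 2484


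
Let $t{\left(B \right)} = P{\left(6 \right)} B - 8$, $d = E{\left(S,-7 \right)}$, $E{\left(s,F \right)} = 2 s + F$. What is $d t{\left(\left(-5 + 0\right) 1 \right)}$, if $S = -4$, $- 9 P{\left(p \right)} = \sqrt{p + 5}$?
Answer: $120 - \frac{25 \sqrt{11}}{3} \approx 92.361$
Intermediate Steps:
$P{\left(p \right)} = - \frac{\sqrt{5 + p}}{9}$ ($P{\left(p \right)} = - \frac{\sqrt{p + 5}}{9} = - \frac{\sqrt{5 + p}}{9}$)
$E{\left(s,F \right)} = F + 2 s$
$d = -15$ ($d = -7 + 2 \left(-4\right) = -7 - 8 = -15$)
$t{\left(B \right)} = -8 - \frac{B \sqrt{11}}{9}$ ($t{\left(B \right)} = - \frac{\sqrt{5 + 6}}{9} B - 8 = - \frac{\sqrt{11}}{9} B - 8 = - \frac{B \sqrt{11}}{9} - 8 = -8 - \frac{B \sqrt{11}}{9}$)
$d t{\left(\left(-5 + 0\right) 1 \right)} = - 15 \left(-8 - \frac{\left(-5 + 0\right) 1 \sqrt{11}}{9}\right) = - 15 \left(-8 - \frac{\left(-5\right) 1 \sqrt{11}}{9}\right) = - 15 \left(-8 - - \frac{5 \sqrt{11}}{9}\right) = - 15 \left(-8 + \frac{5 \sqrt{11}}{9}\right) = 120 - \frac{25 \sqrt{11}}{3}$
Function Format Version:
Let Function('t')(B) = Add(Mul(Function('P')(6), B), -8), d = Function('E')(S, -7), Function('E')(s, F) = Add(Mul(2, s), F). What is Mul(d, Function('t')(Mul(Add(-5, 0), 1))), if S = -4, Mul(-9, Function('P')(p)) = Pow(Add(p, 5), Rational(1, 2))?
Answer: Add(120, Mul(Rational(-25, 3), Pow(11, Rational(1, 2)))) ≈ 92.361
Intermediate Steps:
Function('P')(p) = Mul(Rational(-1, 9), Pow(Add(5, p), Rational(1, 2))) (Function('P')(p) = Mul(Rational(-1, 9), Pow(Add(p, 5), Rational(1, 2))) = Mul(Rational(-1, 9), Pow(Add(5, p), Rational(1, 2))))
Function('E')(s, F) = Add(F, Mul(2, s))
d = -15 (d = Add(-7, Mul(2, -4)) = Add(-7, -8) = -15)
Function('t')(B) = Add(-8, Mul(Rational(-1, 9), B, Pow(11, Rational(1, 2)))) (Function('t')(B) = Add(Mul(Mul(Rational(-1, 9), Pow(Add(5, 6), Rational(1, 2))), B), -8) = Add(Mul(Mul(Rational(-1, 9), Pow(11, Rational(1, 2))), B), -8) = Add(Mul(Rational(-1, 9), B, Pow(11, Rational(1, 2))), -8) = Add(-8, Mul(Rational(-1, 9), B, Pow(11, Rational(1, 2)))))
Mul(d, Function('t')(Mul(Add(-5, 0), 1))) = Mul(-15, Add(-8, Mul(Rational(-1, 9), Mul(Add(-5, 0), 1), Pow(11, Rational(1, 2))))) = Mul(-15, Add(-8, Mul(Rational(-1, 9), Mul(-5, 1), Pow(11, Rational(1, 2))))) = Mul(-15, Add(-8, Mul(Rational(-1, 9), -5, Pow(11, Rational(1, 2))))) = Mul(-15, Add(-8, Mul(Rational(5, 9), Pow(11, Rational(1, 2))))) = Add(120, Mul(Rational(-25, 3), Pow(11, Rational(1, 2))))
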